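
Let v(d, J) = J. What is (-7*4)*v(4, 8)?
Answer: -224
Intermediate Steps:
(-7*4)*v(4, 8) = -7*4*8 = -28*8 = -224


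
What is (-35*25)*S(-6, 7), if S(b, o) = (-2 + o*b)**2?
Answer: -1694000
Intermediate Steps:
S(b, o) = (-2 + b*o)**2
(-35*25)*S(-6, 7) = (-35*25)*(-2 - 6*7)**2 = -875*(-2 - 42)**2 = -875*(-44)**2 = -875*1936 = -1694000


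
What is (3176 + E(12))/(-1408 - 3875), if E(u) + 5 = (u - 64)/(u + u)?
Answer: -19013/31698 ≈ -0.59982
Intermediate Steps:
E(u) = -5 + (-64 + u)/(2*u) (E(u) = -5 + (u - 64)/(u + u) = -5 + (-64 + u)/((2*u)) = -5 + (-64 + u)*(1/(2*u)) = -5 + (-64 + u)/(2*u))
(3176 + E(12))/(-1408 - 3875) = (3176 + (-9/2 - 32/12))/(-1408 - 3875) = (3176 + (-9/2 - 32*1/12))/(-5283) = (3176 + (-9/2 - 8/3))*(-1/5283) = (3176 - 43/6)*(-1/5283) = (19013/6)*(-1/5283) = -19013/31698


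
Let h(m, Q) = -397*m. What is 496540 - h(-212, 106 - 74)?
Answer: 412376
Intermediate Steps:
496540 - h(-212, 106 - 74) = 496540 - (-397)*(-212) = 496540 - 1*84164 = 496540 - 84164 = 412376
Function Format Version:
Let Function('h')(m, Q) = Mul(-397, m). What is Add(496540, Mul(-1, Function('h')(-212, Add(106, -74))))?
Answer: 412376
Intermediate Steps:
Add(496540, Mul(-1, Function('h')(-212, Add(106, -74)))) = Add(496540, Mul(-1, Mul(-397, -212))) = Add(496540, Mul(-1, 84164)) = Add(496540, -84164) = 412376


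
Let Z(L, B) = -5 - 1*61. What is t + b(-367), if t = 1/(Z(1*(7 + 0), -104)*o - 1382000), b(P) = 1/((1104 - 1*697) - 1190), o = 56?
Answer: -1386479/1084999968 ≈ -0.0012779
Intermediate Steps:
b(P) = -1/783 (b(P) = 1/((1104 - 697) - 1190) = 1/(407 - 1190) = 1/(-783) = -1/783)
Z(L, B) = -66 (Z(L, B) = -5 - 61 = -66)
t = -1/1385696 (t = 1/(-66*56 - 1382000) = 1/(-3696 - 1382000) = 1/(-1385696) = -1/1385696 ≈ -7.2166e-7)
t + b(-367) = -1/1385696 - 1/783 = -1386479/1084999968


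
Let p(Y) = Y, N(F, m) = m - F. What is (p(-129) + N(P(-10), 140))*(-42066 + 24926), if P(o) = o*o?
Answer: 1525460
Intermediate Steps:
P(o) = o²
(p(-129) + N(P(-10), 140))*(-42066 + 24926) = (-129 + (140 - 1*(-10)²))*(-42066 + 24926) = (-129 + (140 - 1*100))*(-17140) = (-129 + (140 - 100))*(-17140) = (-129 + 40)*(-17140) = -89*(-17140) = 1525460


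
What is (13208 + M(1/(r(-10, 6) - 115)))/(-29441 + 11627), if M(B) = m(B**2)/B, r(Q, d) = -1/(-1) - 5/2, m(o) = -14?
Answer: -14839/17814 ≈ -0.83300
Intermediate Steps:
r(Q, d) = -3/2 (r(Q, d) = -1*(-1) - 5*1/2 = 1 - 5/2 = -3/2)
M(B) = -14/B
(13208 + M(1/(r(-10, 6) - 115)))/(-29441 + 11627) = (13208 - 14/(1/(-3/2 - 115)))/(-29441 + 11627) = (13208 - 14/(1/(-233/2)))/(-17814) = (13208 - 14/(-2/233))*(-1/17814) = (13208 - 14*(-233/2))*(-1/17814) = (13208 + 1631)*(-1/17814) = 14839*(-1/17814) = -14839/17814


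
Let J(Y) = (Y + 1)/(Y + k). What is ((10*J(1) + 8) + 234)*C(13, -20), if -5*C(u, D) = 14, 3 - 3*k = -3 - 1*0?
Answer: -10444/15 ≈ -696.27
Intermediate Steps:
k = 2 (k = 1 - (-3 - 1*0)/3 = 1 - (-3 + 0)/3 = 1 - ⅓*(-3) = 1 + 1 = 2)
C(u, D) = -14/5 (C(u, D) = -⅕*14 = -14/5)
J(Y) = (1 + Y)/(2 + Y) (J(Y) = (Y + 1)/(Y + 2) = (1 + Y)/(2 + Y))
((10*J(1) + 8) + 234)*C(13, -20) = ((10*((1 + 1)/(2 + 1)) + 8) + 234)*(-14/5) = ((10*(2/3) + 8) + 234)*(-14/5) = ((10*((⅓)*2) + 8) + 234)*(-14/5) = ((10*(⅔) + 8) + 234)*(-14/5) = ((20/3 + 8) + 234)*(-14/5) = (44/3 + 234)*(-14/5) = (746/3)*(-14/5) = -10444/15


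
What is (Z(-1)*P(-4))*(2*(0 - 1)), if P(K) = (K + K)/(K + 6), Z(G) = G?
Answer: -8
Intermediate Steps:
P(K) = 2*K/(6 + K) (P(K) = (2*K)/(6 + K) = 2*K/(6 + K))
(Z(-1)*P(-4))*(2*(0 - 1)) = (-2*(-4)/(6 - 4))*(2*(0 - 1)) = (-2*(-4)/2)*(2*(-1)) = -2*(-4)/2*(-2) = -1*(-4)*(-2) = 4*(-2) = -8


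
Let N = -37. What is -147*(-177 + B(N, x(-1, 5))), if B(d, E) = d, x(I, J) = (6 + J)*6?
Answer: 31458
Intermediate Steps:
x(I, J) = 36 + 6*J
-147*(-177 + B(N, x(-1, 5))) = -147*(-177 - 37) = -147*(-214) = 31458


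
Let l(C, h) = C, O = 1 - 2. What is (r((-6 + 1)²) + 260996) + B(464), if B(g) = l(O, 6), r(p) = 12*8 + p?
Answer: 261116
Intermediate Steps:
O = -1
r(p) = 96 + p
B(g) = -1
(r((-6 + 1)²) + 260996) + B(464) = ((96 + (-6 + 1)²) + 260996) - 1 = ((96 + (-5)²) + 260996) - 1 = ((96 + 25) + 260996) - 1 = (121 + 260996) - 1 = 261117 - 1 = 261116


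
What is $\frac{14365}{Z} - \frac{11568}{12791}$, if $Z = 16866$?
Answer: $- \frac{11363173}{215733006} \approx -0.052672$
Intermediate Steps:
$\frac{14365}{Z} - \frac{11568}{12791} = \frac{14365}{16866} - \frac{11568}{12791} = - \frac{11363173}{215733006}$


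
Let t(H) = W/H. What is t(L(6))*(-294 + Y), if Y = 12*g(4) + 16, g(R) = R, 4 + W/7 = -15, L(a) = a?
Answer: 15295/3 ≈ 5098.3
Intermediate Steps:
W = -133 (W = -28 + 7*(-15) = -28 - 105 = -133)
t(H) = -133/H
Y = 64 (Y = 12*4 + 16 = 48 + 16 = 64)
t(L(6))*(-294 + Y) = (-133/6)*(-294 + 64) = -133*⅙*(-230) = -133/6*(-230) = 15295/3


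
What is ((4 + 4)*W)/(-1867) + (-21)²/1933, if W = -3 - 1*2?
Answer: 900667/3608911 ≈ 0.24957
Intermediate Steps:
W = -5 (W = -3 - 2 = -5)
((4 + 4)*W)/(-1867) + (-21)²/1933 = ((4 + 4)*(-5))/(-1867) + (-21)²/1933 = (8*(-5))*(-1/1867) + 441*(1/1933) = -40*(-1/1867) + 441/1933 = 40/1867 + 441/1933 = 900667/3608911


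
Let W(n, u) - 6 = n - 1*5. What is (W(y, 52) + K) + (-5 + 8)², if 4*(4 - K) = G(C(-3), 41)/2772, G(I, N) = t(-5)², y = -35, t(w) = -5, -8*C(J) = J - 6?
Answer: -232873/11088 ≈ -21.002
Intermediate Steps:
C(J) = ¾ - J/8 (C(J) = -(J - 6)/8 = -(-6 + J)/8 = ¾ - J/8)
G(I, N) = 25 (G(I, N) = (-5)² = 25)
K = 44327/11088 (K = 4 - 25/(4*2772) = 4 - ¼*25/2772 = 4 - 25/11088 = 44327/11088 ≈ 3.9977)
W(n, u) = 1 + n (W(n, u) = 6 + (n - 1*5) = 6 + (n - 5) = 6 + (-5 + n) = 1 + n)
(W(y, 52) + K) + (-5 + 8)² = ((1 - 35) + 44327/11088) + (-5 + 8)² = (-34 + 44327/11088) + 3² = -332665/11088 + 9 = -232873/11088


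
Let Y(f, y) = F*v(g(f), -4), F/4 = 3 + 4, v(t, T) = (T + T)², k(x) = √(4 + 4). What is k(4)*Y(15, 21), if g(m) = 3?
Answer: 3584*√2 ≈ 5068.5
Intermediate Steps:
k(x) = 2*√2 (k(x) = √8 = 2*√2)
v(t, T) = 4*T² (v(t, T) = (2*T)² = 4*T²)
F = 28 (F = 4*(3 + 4) = 4*7 = 28)
Y(f, y) = 1792 (Y(f, y) = 28*(4*(-4)²) = 28*(4*16) = 28*64 = 1792)
k(4)*Y(15, 21) = (2*√2)*1792 = 3584*√2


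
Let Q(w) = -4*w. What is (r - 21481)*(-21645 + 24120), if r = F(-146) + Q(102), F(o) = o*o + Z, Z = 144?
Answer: -1061775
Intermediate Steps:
F(o) = 144 + o**2 (F(o) = o*o + 144 = o**2 + 144 = 144 + o**2)
r = 21052 (r = (144 + (-146)**2) - 4*102 = (144 + 21316) - 408 = 21460 - 408 = 21052)
(r - 21481)*(-21645 + 24120) = (21052 - 21481)*(-21645 + 24120) = -429*2475 = -1061775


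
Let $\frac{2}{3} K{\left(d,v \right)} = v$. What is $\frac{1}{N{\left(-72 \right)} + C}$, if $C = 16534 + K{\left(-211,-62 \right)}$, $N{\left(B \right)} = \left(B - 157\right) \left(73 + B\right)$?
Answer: $\frac{1}{16212} \approx 6.1683 \cdot 10^{-5}$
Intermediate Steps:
$K{\left(d,v \right)} = \frac{3 v}{2}$
$N{\left(B \right)} = \left(-157 + B\right) \left(73 + B\right)$
$C = 16441$ ($C = 16534 + \frac{3}{2} \left(-62\right) = 16534 - 93 = 16441$)
$\frac{1}{N{\left(-72 \right)} + C} = \frac{1}{\left(-11461 + \left(-72\right)^{2} - -6048\right) + 16441} = \frac{1}{\left(-11461 + 5184 + 6048\right) + 16441} = \frac{1}{-229 + 16441} = \frac{1}{16212}$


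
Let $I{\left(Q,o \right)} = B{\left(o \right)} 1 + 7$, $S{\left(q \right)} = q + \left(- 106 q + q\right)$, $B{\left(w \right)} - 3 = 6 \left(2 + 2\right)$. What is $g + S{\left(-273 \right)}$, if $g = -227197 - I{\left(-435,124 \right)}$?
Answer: $-198839$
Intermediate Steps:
$B{\left(w \right)} = 27$ ($B{\left(w \right)} = 3 + 6 \left(2 + 2\right) = 3 + 6 \cdot 4 = 3 + 24 = 27$)
$S{\left(q \right)} = - 104 q$ ($S{\left(q \right)} = q - 105 q = - 104 q$)
$I{\left(Q,o \right)} = 34$ ($I{\left(Q,o \right)} = 27 \cdot 1 + 7 = 27 + 7 = 34$)
$g = -227231$ ($g = -227197 - 34 = -227231$)
$g + S{\left(-273 \right)} = -227231 - -28392 = -227231 + 28392 = -198839$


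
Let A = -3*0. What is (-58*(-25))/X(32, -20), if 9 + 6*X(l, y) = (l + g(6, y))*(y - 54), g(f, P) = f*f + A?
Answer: -8700/5041 ≈ -1.7258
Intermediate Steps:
A = 0
g(f, P) = f² (g(f, P) = f*f + 0 = f² + 0 = f²)
X(l, y) = -3/2 + (-54 + y)*(36 + l)/6 (X(l, y) = -3/2 + ((l + 6²)*(y - 54))/6 = -3/2 + ((l + 36)*(-54 + y))/6 = -3/2 + ((36 + l)*(-54 + y))/6 = -3/2 + ((-54 + y)*(36 + l))/6 = -3/2 + (-54 + y)*(36 + l)/6)
(-58*(-25))/X(32, -20) = (-58*(-25))/(-651/2 - 9*32 + 6*(-20) + (⅙)*32*(-20)) = 1450/(-651/2 - 288 - 120 - 320/3) = 1450/(-5041/6) = 1450*(-6/5041) = -8700/5041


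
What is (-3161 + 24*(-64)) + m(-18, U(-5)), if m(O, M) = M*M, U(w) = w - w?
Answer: -4697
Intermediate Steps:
U(w) = 0
m(O, M) = M²
(-3161 + 24*(-64)) + m(-18, U(-5)) = (-3161 + 24*(-64)) + 0² = (-3161 - 1536) + 0 = -4697 + 0 = -4697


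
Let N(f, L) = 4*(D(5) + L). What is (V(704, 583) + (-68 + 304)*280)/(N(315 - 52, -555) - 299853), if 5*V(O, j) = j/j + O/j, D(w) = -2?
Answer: -17511317/80051465 ≈ -0.21875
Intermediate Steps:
V(O, j) = 1/5 + O/(5*j) (V(O, j) = (j/j + O/j)/5 = (1 + O/j)/5 = 1/5 + O/(5*j))
N(f, L) = -8 + 4*L (N(f, L) = 4*(-2 + L) = -8 + 4*L)
(V(704, 583) + (-68 + 304)*280)/(N(315 - 52, -555) - 299853) = ((1/5)*(704 + 583)/583 + (-68 + 304)*280)/((-8 + 4*(-555)) - 299853) = ((1/5)*(1/583)*1287 + 236*280)/((-8 - 2220) - 299853) = (117/265 + 66080)/(-2228 - 299853) = (17511317/265)/(-302081) = (17511317/265)*(-1/302081) = -17511317/80051465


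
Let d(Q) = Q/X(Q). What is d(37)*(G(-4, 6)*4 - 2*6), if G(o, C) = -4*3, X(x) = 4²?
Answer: -555/4 ≈ -138.75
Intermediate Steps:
X(x) = 16
G(o, C) = -12
d(Q) = Q/16
d(37)*(G(-4, 6)*4 - 2*6) = ((1/16)*37)*(-12*4 - 2*6) = 37*(-48 - 12)/16 = (37/16)*(-60) = -555/4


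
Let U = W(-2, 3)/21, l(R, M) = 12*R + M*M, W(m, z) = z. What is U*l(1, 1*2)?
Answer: 16/7 ≈ 2.2857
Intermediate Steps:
l(R, M) = M² + 12*R (l(R, M) = 12*R + M² = M² + 12*R)
U = ⅐ (U = 3/21 = 3*(1/21) = ⅐ ≈ 0.14286)
U*l(1, 1*2) = ((1*2)² + 12*1)/7 = (2² + 12)/7 = (4 + 12)/7 = (⅐)*16 = 16/7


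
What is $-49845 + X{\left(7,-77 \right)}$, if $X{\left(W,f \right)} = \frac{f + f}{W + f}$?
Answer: $- \frac{249214}{5} \approx -49843.0$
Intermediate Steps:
$X{\left(W,f \right)} = \frac{2 f}{W + f}$
$-49845 + X{\left(7,-77 \right)} = -49845 + 2 \left(-77\right) \frac{1}{7 - 77} = -49845 + 2 \left(-77\right) \frac{1}{-70} = -49845 + 2 \left(-77\right) \left(- \frac{1}{70}\right) = -49845 + \frac{11}{5} = - \frac{249214}{5}$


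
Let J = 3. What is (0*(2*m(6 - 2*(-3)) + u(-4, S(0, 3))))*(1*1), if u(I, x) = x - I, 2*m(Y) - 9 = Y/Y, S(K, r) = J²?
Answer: 0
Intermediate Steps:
S(K, r) = 9 (S(K, r) = 3² = 9)
m(Y) = 5 (m(Y) = 9/2 + (Y/Y)/2 = 9/2 + (½)*1 = 9/2 + ½ = 5)
(0*(2*m(6 - 2*(-3)) + u(-4, S(0, 3))))*(1*1) = (0*(2*5 + (9 - 1*(-4))))*(1*1) = (0*(10 + (9 + 4)))*1 = (0*(10 + 13))*1 = (0*23)*1 = 0*1 = 0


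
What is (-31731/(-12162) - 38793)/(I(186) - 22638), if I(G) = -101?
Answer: 157256245/92183906 ≈ 1.7059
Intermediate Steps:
(-31731/(-12162) - 38793)/(I(186) - 22638) = (-31731/(-12162) - 38793)/(-101 - 22638) = (-31731*(-1/12162) - 38793)/(-22739) = (10577/4054 - 38793)*(-1/22739) = -157256245/4054*(-1/22739) = 157256245/92183906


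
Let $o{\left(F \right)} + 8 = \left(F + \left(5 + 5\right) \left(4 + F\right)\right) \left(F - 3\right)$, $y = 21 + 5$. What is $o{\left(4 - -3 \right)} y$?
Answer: $11960$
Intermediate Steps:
$y = 26$
$o{\left(F \right)} = -8 + \left(-3 + F\right) \left(40 + 11 F\right)$ ($o{\left(F \right)} = -8 + \left(F + \left(5 + 5\right) \left(4 + F\right)\right) \left(F - 3\right) = -8 + \left(F + 10 \left(4 + F\right)\right) \left(-3 + F\right) = -8 + \left(F + \left(40 + 10 F\right)\right) \left(-3 + F\right) = -8 + \left(40 + 11 F\right) \left(-3 + F\right) = -8 + \left(-3 + F\right) \left(40 + 11 F\right)$)
$o{\left(4 - -3 \right)} y = \left(-128 + 7 \left(4 - -3\right) + 11 \left(4 - -3\right)^{2}\right) 26 = \left(-128 + 7 \left(4 + 3\right) + 11 \left(4 + 3\right)^{2}\right) 26 = \left(-128 + 7 \cdot 7 + 11 \cdot 7^{2}\right) 26 = \left(-128 + 49 + 11 \cdot 49\right) 26 = \left(-128 + 49 + 539\right) 26 = 460 \cdot 26 = 11960$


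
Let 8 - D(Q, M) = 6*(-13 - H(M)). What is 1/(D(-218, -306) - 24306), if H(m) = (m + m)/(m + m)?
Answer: -1/24214 ≈ -4.1298e-5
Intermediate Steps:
H(m) = 1 (H(m) = (2*m)/((2*m)) = (2*m)*(1/(2*m)) = 1)
D(Q, M) = 92 (D(Q, M) = 8 - 6*(-13 - 1*1) = 8 - 6*(-13 - 1) = 8 - 6*(-14) = 8 - 1*(-84) = 8 + 84 = 92)
1/(D(-218, -306) - 24306) = 1/(92 - 24306) = 1/(-24214) = -1/24214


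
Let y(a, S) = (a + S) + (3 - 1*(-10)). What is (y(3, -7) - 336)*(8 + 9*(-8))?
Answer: 20928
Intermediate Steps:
y(a, S) = 13 + S + a (y(a, S) = (S + a) + (3 + 10) = (S + a) + 13 = 13 + S + a)
(y(3, -7) - 336)*(8 + 9*(-8)) = ((13 - 7 + 3) - 336)*(8 + 9*(-8)) = (9 - 336)*(8 - 72) = -327*(-64) = 20928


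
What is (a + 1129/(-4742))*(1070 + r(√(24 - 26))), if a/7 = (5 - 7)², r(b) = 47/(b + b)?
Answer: 70431145/2371 - 6187409*I*√2/18968 ≈ 29705.0 - 461.32*I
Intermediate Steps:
r(b) = 47/(2*b) (r(b) = 47/((2*b)) = 47*(1/(2*b)) = 47/(2*b))
a = 28 (a = 7*(5 - 7)² = 7*(-2)² = 7*4 = 28)
(a + 1129/(-4742))*(1070 + r(√(24 - 26))) = (28 + 1129/(-4742))*(1070 + 47/(2*(√(24 - 26)))) = (28 + 1129*(-1/4742))*(1070 + 47/(2*(√(-2)))) = (28 - 1129/4742)*(1070 + 47/(2*((I*√2)))) = 131647*(1070 + 47*(-I*√2/2)/2)/4742 = 131647*(1070 - 47*I*√2/4)/4742 = 70431145/2371 - 6187409*I*√2/18968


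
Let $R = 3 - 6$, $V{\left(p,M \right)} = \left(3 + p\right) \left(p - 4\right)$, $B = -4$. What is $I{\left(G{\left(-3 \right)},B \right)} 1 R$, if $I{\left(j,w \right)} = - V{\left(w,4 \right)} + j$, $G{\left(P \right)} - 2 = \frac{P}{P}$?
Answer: $15$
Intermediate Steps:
$V{\left(p,M \right)} = \left(-4 + p\right) \left(3 + p\right)$ ($V{\left(p,M \right)} = \left(3 + p\right) \left(-4 + p\right) = \left(-4 + p\right) \left(3 + p\right)$)
$R = -3$ ($R = 3 - 6 = -3$)
$G{\left(P \right)} = 3$ ($G{\left(P \right)} = 2 + \frac{P}{P} = 2 + 1 = 3$)
$I{\left(j,w \right)} = 12 + j + w - w^{2}$ ($I{\left(j,w \right)} = - (-12 + w^{2} - w) + j = \left(12 + w - w^{2}\right) + j = 12 + j + w - w^{2}$)
$I{\left(G{\left(-3 \right)},B \right)} 1 R = \left(12 + 3 - 4 - \left(-4\right)^{2}\right) 1 \left(-3\right) = \left(12 + 3 - 4 - 16\right) 1 \left(-3\right) = \left(-5\right) 1 \left(-3\right) = \left(-5\right) \left(-3\right) = 15$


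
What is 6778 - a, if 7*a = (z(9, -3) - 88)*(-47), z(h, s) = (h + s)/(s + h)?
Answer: 43357/7 ≈ 6193.9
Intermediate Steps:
z(h, s) = 1 (z(h, s) = (h + s)/(h + s) = 1)
a = 4089/7 (a = ((1 - 88)*(-47))/7 = (-87*(-47))/7 = (⅐)*4089 = 4089/7 ≈ 584.14)
6778 - a = 6778 - 1*4089/7 = 6778 - 4089/7 = 43357/7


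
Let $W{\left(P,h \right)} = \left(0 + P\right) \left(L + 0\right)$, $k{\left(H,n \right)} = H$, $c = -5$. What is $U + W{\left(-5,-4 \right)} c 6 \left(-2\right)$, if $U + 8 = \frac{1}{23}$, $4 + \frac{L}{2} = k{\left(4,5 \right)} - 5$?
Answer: $\frac{68817}{23} \approx 2992.0$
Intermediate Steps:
$L = -10$ ($L = -8 + 2 \left(4 - 5\right) = -8 + 2 \left(-1\right) = -8 - 2 = -10$)
$W{\left(P,h \right)} = - 10 P$ ($W{\left(P,h \right)} = \left(0 + P\right) \left(-10 + 0\right) = P \left(-10\right) = - 10 P$)
$U = - \frac{183}{23}$ ($U = -8 + \frac{1}{23} = - \frac{183}{23} \approx -7.9565$)
$U + W{\left(-5,-4 \right)} c 6 \left(-2\right) = - \frac{183}{23} + \left(-10\right) \left(-5\right) \left(-5\right) 6 \left(-2\right) = - \frac{183}{23} + 50 \left(\left(-30\right) \left(-2\right)\right) = - \frac{183}{23} + 50 \cdot 60 = - \frac{183}{23} + 3000 = \frac{68817}{23}$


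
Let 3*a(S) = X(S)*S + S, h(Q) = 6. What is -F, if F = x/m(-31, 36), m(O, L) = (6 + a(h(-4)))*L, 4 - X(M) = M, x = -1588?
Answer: 397/36 ≈ 11.028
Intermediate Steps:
X(M) = 4 - M
a(S) = S/3 + S*(4 - S)/3 (a(S) = ((4 - S)*S + S)/3 = (S*(4 - S) + S)/3 = (S + S*(4 - S))/3 = S/3 + S*(4 - S)/3)
m(O, L) = 4*L (m(O, L) = (6 + (⅓)*6*(5 - 1*6))*L = (6 + (⅓)*6*(5 - 6))*L = (6 + (⅓)*6*(-1))*L = (6 - 2)*L = 4*L)
F = -397/36 (F = -1588/(4*36) = -1588/144 = -1588*1/144 = -397/36 ≈ -11.028)
-F = -1*(-397/36) = 397/36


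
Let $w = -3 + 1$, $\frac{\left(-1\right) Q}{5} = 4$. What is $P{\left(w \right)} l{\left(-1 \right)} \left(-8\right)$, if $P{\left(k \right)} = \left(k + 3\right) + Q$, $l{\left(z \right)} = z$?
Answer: $-152$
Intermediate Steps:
$Q = -20$ ($Q = \left(-5\right) 4 = -20$)
$w = -2$
$P{\left(k \right)} = -17 + k$ ($P{\left(k \right)} = \left(k + 3\right) - 20 = \left(3 + k\right) - 20 = -17 + k$)
$P{\left(w \right)} l{\left(-1 \right)} \left(-8\right) = \left(-17 - 2\right) \left(-1\right) \left(-8\right) = \left(-19\right) \left(-1\right) \left(-8\right) = 19 \left(-8\right) = -152$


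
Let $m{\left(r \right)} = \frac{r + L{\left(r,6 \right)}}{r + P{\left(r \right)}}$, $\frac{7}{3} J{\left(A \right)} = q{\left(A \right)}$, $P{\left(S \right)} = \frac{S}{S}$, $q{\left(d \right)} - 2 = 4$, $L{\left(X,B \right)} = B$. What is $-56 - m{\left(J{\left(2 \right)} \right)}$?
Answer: $- \frac{292}{5} \approx -58.4$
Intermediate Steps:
$q{\left(d \right)} = 6$ ($q{\left(d \right)} = 2 + 4 = 6$)
$P{\left(S \right)} = 1$
$J{\left(A \right)} = \frac{18}{7}$ ($J{\left(A \right)} = \frac{3}{7} \cdot 6 = \frac{18}{7}$)
$m{\left(r \right)} = \frac{6 + r}{1 + r}$ ($m{\left(r \right)} = \frac{r + 6}{r + 1} = \frac{6 + r}{1 + r}$)
$-56 - m{\left(J{\left(2 \right)} \right)} = -56 - \frac{6 + \frac{18}{7}}{1 + \frac{18}{7}} = -56 - \frac{1}{\frac{25}{7}} \cdot \frac{60}{7} = -56 - \frac{7}{25} \cdot \frac{60}{7} = -56 - \frac{12}{5} = - \frac{292}{5}$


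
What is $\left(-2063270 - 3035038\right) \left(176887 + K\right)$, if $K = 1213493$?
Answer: $-7088585477040$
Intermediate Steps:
$\left(-2063270 - 3035038\right) \left(176887 + K\right) = \left(-2063270 - 3035038\right) \left(176887 + 1213493\right) = \left(-5098308\right) 1390380 = -7088585477040$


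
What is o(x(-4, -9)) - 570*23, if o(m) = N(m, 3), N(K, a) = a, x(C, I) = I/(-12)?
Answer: -13107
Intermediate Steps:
x(C, I) = -I/12 (x(C, I) = I*(-1/12) = -I/12)
o(m) = 3
o(x(-4, -9)) - 570*23 = 3 - 570*23 = 3 - 13110 = -13107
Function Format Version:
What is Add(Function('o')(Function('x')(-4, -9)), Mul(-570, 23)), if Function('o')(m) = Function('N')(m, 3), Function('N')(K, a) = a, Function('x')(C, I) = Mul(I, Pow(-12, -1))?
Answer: -13107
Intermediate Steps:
Function('x')(C, I) = Mul(Rational(-1, 12), I) (Function('x')(C, I) = Mul(I, Rational(-1, 12)) = Mul(Rational(-1, 12), I))
Function('o')(m) = 3
Add(Function('o')(Function('x')(-4, -9)), Mul(-570, 23)) = Add(3, Mul(-570, 23)) = Add(3, -13110) = -13107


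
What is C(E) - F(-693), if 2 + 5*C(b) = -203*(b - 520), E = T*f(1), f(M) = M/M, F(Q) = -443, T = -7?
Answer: 109194/5 ≈ 21839.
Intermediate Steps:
f(M) = 1
E = -7 (E = -7*1 = -7)
C(b) = 105558/5 - 203*b/5 (C(b) = -2/5 + (-203*(b - 520))/5 = -2/5 + (-203*(-520 + b))/5 = -2/5 + (105560 - 203*b)/5 = -2/5 + (21112 - 203*b/5) = 105558/5 - 203*b/5)
C(E) - F(-693) = (105558/5 - 203/5*(-7)) - 1*(-443) = (105558/5 + 1421/5) + 443 = 106979/5 + 443 = 109194/5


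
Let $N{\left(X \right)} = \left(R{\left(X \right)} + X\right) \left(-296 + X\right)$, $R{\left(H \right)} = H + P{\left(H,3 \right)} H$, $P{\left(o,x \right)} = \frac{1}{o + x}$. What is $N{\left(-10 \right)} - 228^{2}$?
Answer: $- \frac{324108}{7} \approx -46301.0$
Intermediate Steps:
$R{\left(H \right)} = H + \frac{H}{3 + H}$ ($R{\left(H \right)} = H + \frac{H}{H + 3} = H + \frac{H}{3 + H}$)
$N{\left(X \right)} = \left(-296 + X\right) \left(X + \frac{X \left(4 + X\right)}{3 + X}\right)$ ($N{\left(X \right)} = \left(\frac{X \left(4 + X\right)}{3 + X} + X\right) \left(-296 + X\right) = \left(X + \frac{X \left(4 + X\right)}{3 + X}\right) \left(-296 + X\right) = \left(-296 + X\right) \left(X + \frac{X \left(4 + X\right)}{3 + X}\right)$)
$N{\left(-10 \right)} - 228^{2} = - \frac{10 \left(-2072 - -5850 + 2 \left(-10\right)^{2}\right)}{3 - 10} - 228^{2} = - \frac{10 \left(-2072 + 5850 + 2 \cdot 100\right)}{-7} - 51984 = \left(-10\right) \left(- \frac{1}{7}\right) \left(-2072 + 5850 + 200\right) - 51984 = \left(-10\right) \left(- \frac{1}{7}\right) 3978 - 51984 = \frac{39780}{7} - 51984 = - \frac{324108}{7}$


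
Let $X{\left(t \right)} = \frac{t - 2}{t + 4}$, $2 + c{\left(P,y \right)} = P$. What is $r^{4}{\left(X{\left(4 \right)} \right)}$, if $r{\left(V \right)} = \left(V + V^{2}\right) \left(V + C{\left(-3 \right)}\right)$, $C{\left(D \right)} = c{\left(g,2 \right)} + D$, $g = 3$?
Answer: $\frac{1500625}{16777216} \approx 0.089444$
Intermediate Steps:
$c{\left(P,y \right)} = -2 + P$
$X{\left(t \right)} = \frac{-2 + t}{4 + t}$
$C{\left(D \right)} = 1 + D$ ($C{\left(D \right)} = \left(-2 + 3\right) + D = 1 + D$)
$r{\left(V \right)} = \left(-2 + V\right) \left(V + V^{2}\right)$ ($r{\left(V \right)} = \left(V + V^{2}\right) \left(V + \left(1 - 3\right)\right) = \left(V + V^{2}\right) \left(V - 2\right) = \left(V + V^{2}\right) \left(-2 + V\right) = \left(-2 + V\right) \left(V + V^{2}\right)$)
$r^{4}{\left(X{\left(4 \right)} \right)} = \left(\frac{-2 + 4}{4 + 4} \left(-2 + \left(\frac{-2 + 4}{4 + 4}\right)^{2} - \frac{-2 + 4}{4 + 4}\right)\right)^{4} = \left(\frac{1}{8} \cdot 2 \left(-2 + \left(\frac{1}{8} \cdot 2\right)^{2} - \frac{1}{8} \cdot 2\right)\right)^{4} = \left(\frac{-2 + \left(\frac{1}{4}\right)^{2} - \frac{1}{4}}{4}\right)^{4} = \left(\frac{-2 + \frac{1}{16} - \frac{1}{4}}{4}\right)^{4} = \left(\frac{1}{4} \left(- \frac{35}{16}\right)\right)^{4} = \left(- \frac{35}{64}\right)^{4} = \frac{1500625}{16777216}$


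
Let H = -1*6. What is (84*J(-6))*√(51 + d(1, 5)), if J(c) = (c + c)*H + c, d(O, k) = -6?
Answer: 16632*√5 ≈ 37190.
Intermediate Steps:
H = -6
J(c) = -11*c (J(c) = (c + c)*(-6) + c = (2*c)*(-6) + c = -12*c + c = -11*c)
(84*J(-6))*√(51 + d(1, 5)) = (84*(-11*(-6)))*√(51 - 6) = (84*66)*√45 = 5544*(3*√5) = 16632*√5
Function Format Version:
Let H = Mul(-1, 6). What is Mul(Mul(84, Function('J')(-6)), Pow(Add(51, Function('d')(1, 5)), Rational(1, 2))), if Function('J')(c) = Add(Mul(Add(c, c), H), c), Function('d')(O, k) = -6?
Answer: Mul(16632, Pow(5, Rational(1, 2))) ≈ 37190.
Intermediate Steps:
H = -6
Function('J')(c) = Mul(-11, c) (Function('J')(c) = Add(Mul(Add(c, c), -6), c) = Add(Mul(Mul(2, c), -6), c) = Add(Mul(-12, c), c) = Mul(-11, c))
Mul(Mul(84, Function('J')(-6)), Pow(Add(51, Function('d')(1, 5)), Rational(1, 2))) = Mul(Mul(84, Mul(-11, -6)), Pow(Add(51, -6), Rational(1, 2))) = Mul(Mul(84, 66), Pow(45, Rational(1, 2))) = Mul(5544, Mul(3, Pow(5, Rational(1, 2)))) = Mul(16632, Pow(5, Rational(1, 2)))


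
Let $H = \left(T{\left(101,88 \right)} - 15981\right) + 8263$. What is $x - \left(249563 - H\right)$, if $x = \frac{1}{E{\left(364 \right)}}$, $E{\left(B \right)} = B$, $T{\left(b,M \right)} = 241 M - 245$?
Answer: $- \frac{86019751}{364} \approx -2.3632 \cdot 10^{5}$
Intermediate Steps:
$T{\left(b,M \right)} = -245 + 241 M$
$x = \frac{1}{364} \approx 0.0027473$
$H = 13245$ ($H = \left(\left(-245 + 241 \cdot 88\right) - 15981\right) + 8263 = \left(\left(-245 + 21208\right) - 15981\right) + 8263 = \left(20963 - 15981\right) + 8263 = 4982 + 8263 = 13245$)
$x - \left(249563 - H\right) = \frac{1}{364} - \left(249563 - 13245\right) = \frac{1}{364} - 236318 = - \frac{86019751}{364}$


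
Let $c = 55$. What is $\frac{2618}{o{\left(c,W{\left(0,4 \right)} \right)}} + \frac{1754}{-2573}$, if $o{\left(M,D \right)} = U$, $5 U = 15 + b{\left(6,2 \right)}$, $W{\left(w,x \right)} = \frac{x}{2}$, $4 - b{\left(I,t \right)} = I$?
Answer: $\frac{33657768}{33449} \approx 1006.2$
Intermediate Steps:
$b{\left(I,t \right)} = 4 - I$
$W{\left(w,x \right)} = \frac{x}{2}$ ($W{\left(w,x \right)} = x \frac{1}{2} = \frac{x}{2}$)
$U = \frac{13}{5}$ ($U = \frac{15 + \left(4 - 6\right)}{5} = \frac{15 - 2}{5} = \frac{1}{5} \cdot 13 = \frac{13}{5} \approx 2.6$)
$o{\left(M,D \right)} = \frac{13}{5}$
$\frac{2618}{o{\left(c,W{\left(0,4 \right)} \right)}} + \frac{1754}{-2573} = \frac{2618}{\frac{13}{5}} + \frac{1754}{-2573} = 2618 \cdot \frac{5}{13} + 1754 \left(- \frac{1}{2573}\right) = \frac{13090}{13} - \frac{1754}{2573} = \frac{33657768}{33449}$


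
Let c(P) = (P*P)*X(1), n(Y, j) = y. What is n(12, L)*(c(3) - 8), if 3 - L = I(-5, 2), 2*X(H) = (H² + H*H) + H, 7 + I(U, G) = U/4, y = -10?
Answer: -55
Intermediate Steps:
I(U, G) = -7 + U/4
X(H) = H² + H/2 (X(H) = ((H² + H*H) + H)/2 = ((H² + H²) + H)/2 = (2*H² + H)/2 = (H + 2*H²)/2 = H² + H/2)
L = 45/4 (L = 3 - (-7 + (¼)*(-5)) = 3 - (-7 - 5/4) = 3 - 1*(-33/4) = 3 + 33/4 = 45/4 ≈ 11.250)
n(Y, j) = -10
c(P) = 3*P²/2 (c(P) = (P*P)*(1*(½ + 1)) = P²*(1*(3/2)) = P²*(3/2) = 3*P²/2)
n(12, L)*(c(3) - 8) = -10*((3/2)*3² - 8) = -10*((3/2)*9 - 8) = -10*(27/2 - 8) = -10*11/2 = -55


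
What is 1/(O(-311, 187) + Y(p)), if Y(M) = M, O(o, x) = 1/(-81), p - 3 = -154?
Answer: -81/12232 ≈ -0.0066220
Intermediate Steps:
p = -151 (p = 3 - 154 = -151)
O(o, x) = -1/81
1/(O(-311, 187) + Y(p)) = 1/(-1/81 - 151) = 1/(-12232/81) = -81/12232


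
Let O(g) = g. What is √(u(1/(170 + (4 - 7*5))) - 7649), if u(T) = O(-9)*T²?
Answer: I*√147786338/139 ≈ 87.459*I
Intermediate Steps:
u(T) = -9*T²
√(u(1/(170 + (4 - 7*5))) - 7649) = √(-9/(170 + (4 - 7*5))² - 7649) = √(-9/(170 + (4 - 35))² - 7649) = √(-9/(170 - 31)² - 7649) = √(-9*(1/139)² - 7649) = √(-9*1/19321 - 7649) = √(-9/19321 - 7649) = √(-147786338/19321) = I*√147786338/139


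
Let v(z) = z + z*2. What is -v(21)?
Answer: -63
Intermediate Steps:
v(z) = 3*z (v(z) = z + 2*z = 3*z)
-v(21) = -3*21 = -1*63 = -63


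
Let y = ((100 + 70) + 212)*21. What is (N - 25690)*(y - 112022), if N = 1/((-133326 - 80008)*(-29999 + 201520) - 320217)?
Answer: 97763923069736664000/36591581231 ≈ 2.6718e+9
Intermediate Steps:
y = 8022 (y = (170 + 212)*21 = 382*21 = 8022)
N = -1/36591581231 (N = 1/(-213334*171521 - 320217) = 1/(-36591261014 - 320217) = 1/(-36591581231) = -1/36591581231 ≈ -2.7329e-11)
(N - 25690)*(y - 112022) = (-1/36591581231 - 25690)*(8022 - 112022) = -940037721824391/36591581231*(-104000) = 97763923069736664000/36591581231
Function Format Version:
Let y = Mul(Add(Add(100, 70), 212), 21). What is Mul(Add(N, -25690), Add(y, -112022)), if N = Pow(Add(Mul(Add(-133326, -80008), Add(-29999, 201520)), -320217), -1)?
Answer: Rational(97763923069736664000, 36591581231) ≈ 2.6718e+9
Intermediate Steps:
y = 8022 (y = Mul(Add(170, 212), 21) = Mul(382, 21) = 8022)
N = Rational(-1, 36591581231) (N = Pow(Add(Mul(-213334, 171521), -320217), -1) = Pow(Add(-36591261014, -320217), -1) = Pow(-36591581231, -1) = Rational(-1, 36591581231) ≈ -2.7329e-11)
Mul(Add(N, -25690), Add(y, -112022)) = Mul(Add(Rational(-1, 36591581231), -25690), Add(8022, -112022)) = Mul(Rational(-940037721824391, 36591581231), -104000) = Rational(97763923069736664000, 36591581231)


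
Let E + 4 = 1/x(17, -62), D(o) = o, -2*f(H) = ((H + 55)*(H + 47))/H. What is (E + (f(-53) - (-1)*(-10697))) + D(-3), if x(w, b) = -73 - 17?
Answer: -51058673/4770 ≈ -10704.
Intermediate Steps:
f(H) = -(47 + H)*(55 + H)/(2*H) (f(H) = -(H + 55)*(H + 47)/(2*H) = -(55 + H)*(47 + H)/(2*H) = -(47 + H)*(55 + H)/(2*H))
x(w, b) = -90
E = -361/90 (E = -4 + 1/(-90) = -4 - 1/90 = -361/90 ≈ -4.0111)
(E + (f(-53) - (-1)*(-10697))) + D(-3) = (-361/90 + ((½)*(-2585 - 1*(-53)*(102 - 53))/(-53) - (-1)*(-10697))) - 3 = (-361/90 + ((½)*(-1/53)*(-2585 - 1*(-53)*49) - 1*10697)) - 3 = (-361/90 + ((½)*(-1/53)*(-2585 + 2597) - 10697)) - 3 = (-361/90 + ((½)*(-1/53)*12 - 10697)) - 3 = (-361/90 + (-6/53 - 10697)) - 3 = (-361/90 - 566947/53) - 3 = -51044363/4770 - 3 = -51058673/4770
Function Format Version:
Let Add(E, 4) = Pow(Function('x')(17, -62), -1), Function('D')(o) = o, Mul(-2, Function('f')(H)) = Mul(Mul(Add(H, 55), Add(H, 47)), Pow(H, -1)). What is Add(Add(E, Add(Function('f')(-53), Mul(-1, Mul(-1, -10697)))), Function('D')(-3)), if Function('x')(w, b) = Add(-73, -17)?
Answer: Rational(-51058673, 4770) ≈ -10704.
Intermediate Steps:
Function('f')(H) = Mul(Rational(-1, 2), Pow(H, -1), Add(47, H), Add(55, H)) (Function('f')(H) = Mul(Rational(-1, 2), Mul(Mul(Add(H, 55), Add(H, 47)), Pow(H, -1))) = Mul(Rational(-1, 2), Mul(Mul(Add(55, H), Add(47, H)), Pow(H, -1))) = Mul(Rational(-1, 2), Mul(Mul(Add(47, H), Add(55, H)), Pow(H, -1))) = Mul(Rational(-1, 2), Mul(Pow(H, -1), Add(47, H), Add(55, H))) = Mul(Rational(-1, 2), Pow(H, -1), Add(47, H), Add(55, H)))
Function('x')(w, b) = -90
E = Rational(-361, 90) (E = Add(-4, Pow(-90, -1)) = Add(-4, Rational(-1, 90)) = Rational(-361, 90) ≈ -4.0111)
Add(Add(E, Add(Function('f')(-53), Mul(-1, Mul(-1, -10697)))), Function('D')(-3)) = Add(Add(Rational(-361, 90), Add(Mul(Rational(1, 2), Pow(-53, -1), Add(-2585, Mul(-1, -53, Add(102, -53)))), Mul(-1, Mul(-1, -10697)))), -3) = Add(Add(Rational(-361, 90), Add(Mul(Rational(1, 2), Rational(-1, 53), Add(-2585, Mul(-1, -53, 49))), Mul(-1, 10697))), -3) = Add(Add(Rational(-361, 90), Add(Mul(Rational(1, 2), Rational(-1, 53), Add(-2585, 2597)), -10697)), -3) = Add(Add(Rational(-361, 90), Add(Mul(Rational(1, 2), Rational(-1, 53), 12), -10697)), -3) = Add(Add(Rational(-361, 90), Add(Rational(-6, 53), -10697)), -3) = Add(Add(Rational(-361, 90), Rational(-566947, 53)), -3) = Add(Rational(-51044363, 4770), -3) = Rational(-51058673, 4770)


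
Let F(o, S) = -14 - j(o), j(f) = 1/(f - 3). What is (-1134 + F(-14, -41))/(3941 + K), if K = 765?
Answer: -19515/80002 ≈ -0.24393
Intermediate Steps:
j(f) = 1/(-3 + f)
F(o, S) = -14 - 1/(-3 + o)
(-1134 + F(-14, -41))/(3941 + K) = (-1134 + (41 - 14*(-14))/(-3 - 14))/(3941 + 765) = (-1134 + (41 + 196)/(-17))/4706 = (-1134 - 1/17*237)*(1/4706) = (-1134 - 237/17)*(1/4706) = -19515/17*1/4706 = -19515/80002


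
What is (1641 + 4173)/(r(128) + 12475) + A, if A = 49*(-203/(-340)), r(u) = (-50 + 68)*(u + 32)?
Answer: 30942589/1044140 ≈ 29.635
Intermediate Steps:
r(u) = 576 + 18*u (r(u) = 18*(32 + u) = 576 + 18*u)
A = 9947/340 (A = 49*(-203*(-1/340)) = 49*(203/340) = 9947/340 ≈ 29.256)
(1641 + 4173)/(r(128) + 12475) + A = (1641 + 4173)/((576 + 18*128) + 12475) + 9947/340 = 5814/((576 + 2304) + 12475) + 9947/340 = 5814/(2880 + 12475) + 9947/340 = 5814/15355 + 9947/340 = 30942589/1044140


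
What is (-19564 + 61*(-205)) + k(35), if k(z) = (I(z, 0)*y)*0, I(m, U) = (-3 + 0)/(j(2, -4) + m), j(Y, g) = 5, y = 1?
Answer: -32069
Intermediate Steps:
I(m, U) = -3/(5 + m) (I(m, U) = (-3 + 0)/(5 + m) = -3/(5 + m))
k(z) = 0 (k(z) = (-3/(5 + z)*1)*0 = -3/(5 + z)*0 = 0)
(-19564 + 61*(-205)) + k(35) = (-19564 + 61*(-205)) + 0 = (-19564 - 12505) + 0 = -32069 + 0 = -32069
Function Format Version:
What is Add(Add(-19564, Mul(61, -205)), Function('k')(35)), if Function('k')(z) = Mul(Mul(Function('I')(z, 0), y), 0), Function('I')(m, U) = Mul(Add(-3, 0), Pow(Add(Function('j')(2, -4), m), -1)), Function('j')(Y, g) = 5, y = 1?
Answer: -32069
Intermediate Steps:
Function('I')(m, U) = Mul(-3, Pow(Add(5, m), -1)) (Function('I')(m, U) = Mul(Add(-3, 0), Pow(Add(5, m), -1)) = Mul(-3, Pow(Add(5, m), -1)))
Function('k')(z) = 0 (Function('k')(z) = Mul(Mul(Mul(-3, Pow(Add(5, z), -1)), 1), 0) = Mul(Mul(-3, Pow(Add(5, z), -1)), 0) = 0)
Add(Add(-19564, Mul(61, -205)), Function('k')(35)) = Add(Add(-19564, Mul(61, -205)), 0) = Add(Add(-19564, -12505), 0) = Add(-32069, 0) = -32069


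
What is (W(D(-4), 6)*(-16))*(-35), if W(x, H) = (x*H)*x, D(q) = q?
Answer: 53760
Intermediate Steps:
W(x, H) = H*x² (W(x, H) = (H*x)*x = H*x²)
(W(D(-4), 6)*(-16))*(-35) = ((6*(-4)²)*(-16))*(-35) = ((6*16)*(-16))*(-35) = (96*(-16))*(-35) = -1536*(-35) = 53760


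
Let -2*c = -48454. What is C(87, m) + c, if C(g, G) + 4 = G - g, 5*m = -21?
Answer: 120659/5 ≈ 24132.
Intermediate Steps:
c = 24227 (c = -1/2*(-48454) = 24227)
m = -21/5 (m = (1/5)*(-21) = -21/5 ≈ -4.2000)
C(g, G) = -4 + G - g (C(g, G) = -4 + (G - g) = -4 + G - g)
C(87, m) + c = (-4 - 21/5 - 1*87) + 24227 = (-4 - 21/5 - 87) + 24227 = -476/5 + 24227 = 120659/5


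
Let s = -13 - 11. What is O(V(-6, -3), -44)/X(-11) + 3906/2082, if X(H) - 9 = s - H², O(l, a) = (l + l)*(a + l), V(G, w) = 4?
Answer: 24947/5899 ≈ 4.2290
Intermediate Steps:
s = -24
O(l, a) = 2*l*(a + l) (O(l, a) = (2*l)*(a + l) = 2*l*(a + l))
X(H) = -15 - H² (X(H) = 9 + (-24 - H²) = -15 - H²)
O(V(-6, -3), -44)/X(-11) + 3906/2082 = (2*4*(-44 + 4))/(-15 - 1*(-11)²) + 3906/2082 = (2*4*(-40))/(-15 - 1*121) + 3906*(1/2082) = -320/(-15 - 121) + 651/347 = -320/(-136) + 651/347 = -320*(-1/136) + 651/347 = 40/17 + 651/347 = 24947/5899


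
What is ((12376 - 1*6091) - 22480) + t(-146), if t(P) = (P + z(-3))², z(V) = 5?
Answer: 3686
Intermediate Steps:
t(P) = (5 + P)² (t(P) = (P + 5)² = (5 + P)²)
((12376 - 1*6091) - 22480) + t(-146) = ((12376 - 1*6091) - 22480) + (5 - 146)² = ((12376 - 6091) - 22480) + (-141)² = (6285 - 22480) + 19881 = -16195 + 19881 = 3686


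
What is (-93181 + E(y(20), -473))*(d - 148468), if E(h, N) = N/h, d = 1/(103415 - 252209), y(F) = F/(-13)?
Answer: 13677888670239101/991960 ≈ 1.3789e+10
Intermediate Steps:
y(F) = -F/13 (y(F) = F*(-1/13) = -F/13)
d = -1/148794 (d = 1/(-148794) = -1/148794 ≈ -6.7207e-6)
(-93181 + E(y(20), -473))*(d - 148468) = (-93181 - 473/((-1/13*20)))*(-1/148794 - 148468) = (-93181 - 473/(-20/13))*(-22091147593/148794) = (-93181 - 473*(-13/20))*(-22091147593/148794) = (-93181 + 6149/20)*(-22091147593/148794) = -1857471/20*(-22091147593/148794) = 13677888670239101/991960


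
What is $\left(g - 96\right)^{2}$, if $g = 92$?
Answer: $16$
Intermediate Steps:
$\left(g - 96\right)^{2} = \left(92 - 96\right)^{2} = \left(-4\right)^{2} = 16$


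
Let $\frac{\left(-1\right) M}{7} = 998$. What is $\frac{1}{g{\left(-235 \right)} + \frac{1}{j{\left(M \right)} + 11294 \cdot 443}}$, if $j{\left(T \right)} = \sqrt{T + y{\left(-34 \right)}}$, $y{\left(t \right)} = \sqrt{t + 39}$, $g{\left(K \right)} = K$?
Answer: $- \frac{1}{235 - \frac{1}{5003242 + i \sqrt{6986 - \sqrt{5}}}} \approx -0.0042553 + 6.0451 \cdot 10^{-17} i$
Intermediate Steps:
$y{\left(t \right)} = \sqrt{39 + t}$
$M = -6986$ ($M = \left(-7\right) 998 = -6986$)
$j{\left(T \right)} = \sqrt{T + \sqrt{5}}$ ($j{\left(T \right)} = \sqrt{T + \sqrt{39 - 34}} = \sqrt{T + \sqrt{5}}$)
$\frac{1}{g{\left(-235 \right)} + \frac{1}{j{\left(M \right)} + 11294 \cdot 443}} = \frac{1}{-235 + \frac{1}{\sqrt{-6986 + \sqrt{5}} + 11294 \cdot 443}} = \frac{1}{-235 + \frac{1}{\sqrt{-6986 + \sqrt{5}} + 5003242}} = \frac{1}{-235 + \frac{1}{5003242 + \sqrt{-6986 + \sqrt{5}}}}$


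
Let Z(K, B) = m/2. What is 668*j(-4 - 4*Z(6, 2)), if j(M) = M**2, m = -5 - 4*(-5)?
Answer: 772208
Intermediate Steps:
m = 15 (m = -5 + 20 = 15)
Z(K, B) = 15/2
668*j(-4 - 4*Z(6, 2)) = 668*(-4 - 4*15/2)**2 = 668*(-4 - 30)**2 = 668*(-34)**2 = 668*1156 = 772208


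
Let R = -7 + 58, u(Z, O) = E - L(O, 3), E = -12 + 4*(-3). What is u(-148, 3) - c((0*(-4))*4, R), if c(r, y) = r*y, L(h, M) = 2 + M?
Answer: -29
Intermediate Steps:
E = -24 (E = -12 - 12 = -24)
u(Z, O) = -29 (u(Z, O) = -24 - (2 + 3) = -24 - 1*5 = -24 - 5 = -29)
R = 51
u(-148, 3) - c((0*(-4))*4, R) = -29 - (0*(-4))*4*51 = -29 - 0*4*51 = -29 - 0*51 = -29 - 1*0 = -29 + 0 = -29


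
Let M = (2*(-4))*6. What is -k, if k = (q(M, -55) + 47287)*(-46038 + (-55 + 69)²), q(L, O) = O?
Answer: 2165209344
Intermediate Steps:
M = -48 (M = -8*6 = -48)
k = -2165209344 (k = (-55 + 47287)*(-46038 + (-55 + 69)²) = 47232*(-46038 + 14²) = 47232*(-46038 + 196) = 47232*(-45842) = -2165209344)
-k = -1*(-2165209344) = 2165209344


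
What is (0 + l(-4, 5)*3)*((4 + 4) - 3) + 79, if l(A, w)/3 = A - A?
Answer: 79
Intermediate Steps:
l(A, w) = 0 (l(A, w) = 3*(A - A) = 3*0 = 0)
(0 + l(-4, 5)*3)*((4 + 4) - 3) + 79 = (0 + 0*3)*((4 + 4) - 3) + 79 = (0 + 0)*(8 - 3) + 79 = 0*5 + 79 = 0 + 79 = 79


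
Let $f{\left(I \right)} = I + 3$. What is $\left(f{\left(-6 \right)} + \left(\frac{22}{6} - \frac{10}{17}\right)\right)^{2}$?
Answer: $\frac{16}{2601} \approx 0.0061515$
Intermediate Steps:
$f{\left(I \right)} = 3 + I$
$\left(f{\left(-6 \right)} + \left(\frac{22}{6} - \frac{10}{17}\right)\right)^{2} = \left(\left(3 - 6\right) + \left(\frac{22}{6} - \frac{10}{17}\right)\right)^{2} = \left(-3 + \left(22 \cdot \frac{1}{6} - \frac{10}{17}\right)\right)^{2} = \left(-3 + \left(\frac{11}{3} - \frac{10}{17}\right)\right)^{2} = \left(-3 + \frac{157}{51}\right)^{2} = \left(\frac{4}{51}\right)^{2} = \frac{16}{2601}$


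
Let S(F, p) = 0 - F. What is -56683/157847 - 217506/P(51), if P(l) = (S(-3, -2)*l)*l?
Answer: -11591655677/410560047 ≈ -28.234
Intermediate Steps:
S(F, p) = -F
P(l) = 3*l² (P(l) = ((-1*(-3))*l)*l = (3*l)*l = 3*l²)
-56683/157847 - 217506/P(51) = -56683/157847 - 217506/(3*51²) = -56683*1/157847 - 217506/(3*2601) = -56683/157847 - 217506/7803 = -56683/157847 - 217506*1/7803 = -56683/157847 - 72502/2601 = -11591655677/410560047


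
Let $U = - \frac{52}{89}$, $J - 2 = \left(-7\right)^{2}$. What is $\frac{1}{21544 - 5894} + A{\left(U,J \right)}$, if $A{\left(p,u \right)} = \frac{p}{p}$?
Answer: $\frac{15651}{15650} \approx 1.0001$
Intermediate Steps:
$J = 51$ ($J = 2 + \left(-7\right)^{2} = 2 + 49 = 51$)
$U = - \frac{52}{89}$ ($U = \left(-52\right) \frac{1}{89} = - \frac{52}{89} \approx -0.58427$)
$A{\left(p,u \right)} = 1$
$\frac{1}{21544 - 5894} + A{\left(U,J \right)} = \frac{1}{21544 - 5894} + 1 = \frac{1}{15650} + 1 = \frac{15651}{15650}$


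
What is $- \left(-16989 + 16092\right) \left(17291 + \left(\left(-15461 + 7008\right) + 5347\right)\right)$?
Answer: $12723945$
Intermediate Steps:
$- \left(-16989 + 16092\right) \left(17291 + \left(\left(-15461 + 7008\right) + 5347\right)\right) = - \left(-897\right) \left(17291 + \left(-8453 + 5347\right)\right) = - \left(-897\right) \left(17291 - 3106\right) = - \left(-897\right) 14185 = \left(-1\right) \left(-12723945\right) = 12723945$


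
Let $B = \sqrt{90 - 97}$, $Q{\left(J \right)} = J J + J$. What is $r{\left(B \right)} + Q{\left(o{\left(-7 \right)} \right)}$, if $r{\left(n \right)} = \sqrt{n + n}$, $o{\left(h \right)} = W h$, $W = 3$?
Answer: $420 + \sqrt[4]{7} \left(1 + i\right) \approx 421.63 + 1.6266 i$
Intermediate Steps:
$o{\left(h \right)} = 3 h$
$Q{\left(J \right)} = J + J^{2}$ ($Q{\left(J \right)} = J^{2} + J = J + J^{2}$)
$B = i \sqrt{7}$ ($B = \sqrt{-7} = i \sqrt{7} \approx 2.6458 i$)
$r{\left(n \right)} = \sqrt{2} \sqrt{n}$ ($r{\left(n \right)} = \sqrt{2 n} = \sqrt{2} \sqrt{n}$)
$r{\left(B \right)} + Q{\left(o{\left(-7 \right)} \right)} = \sqrt{2} \sqrt{i \sqrt{7}} + 3 \left(-7\right) \left(1 + 3 \left(-7\right)\right) = \sqrt{2} \sqrt[4]{7} \sqrt{i} - 21 \left(1 - 21\right) = \sqrt{2} \sqrt[4]{7} \sqrt{i} - -420 = \sqrt{2} \sqrt[4]{7} \sqrt{i} + 420 = 420 + \sqrt{2} \sqrt[4]{7} \sqrt{i}$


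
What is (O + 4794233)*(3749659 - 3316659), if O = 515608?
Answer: 2299161153000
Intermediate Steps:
(O + 4794233)*(3749659 - 3316659) = (515608 + 4794233)*(3749659 - 3316659) = 5309841*433000 = 2299161153000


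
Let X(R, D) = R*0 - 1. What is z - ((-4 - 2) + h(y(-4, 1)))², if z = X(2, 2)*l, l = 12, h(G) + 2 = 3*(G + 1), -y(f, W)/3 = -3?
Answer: -496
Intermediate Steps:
y(f, W) = 9 (y(f, W) = -3*(-3) = 9)
h(G) = 1 + 3*G (h(G) = -2 + 3*(G + 1) = -2 + 3*(1 + G) = -2 + (3 + 3*G) = 1 + 3*G)
X(R, D) = -1 (X(R, D) = 0 - 1 = -1)
z = -12 (z = -1*12 = -12)
z - ((-4 - 2) + h(y(-4, 1)))² = -12 - ((-4 - 2) + (1 + 3*9))² = -12 - (-6 + (1 + 27))² = -12 - (-6 + 28)² = -12 - 1*22² = -12 - 1*484 = -12 - 484 = -496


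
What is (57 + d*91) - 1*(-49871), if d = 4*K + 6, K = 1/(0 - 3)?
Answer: 151058/3 ≈ 50353.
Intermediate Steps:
K = -1/3 (K = 1/(-3) = -1/3 ≈ -0.33333)
d = 14/3 (d = 4*(-1/3) + 6 = -4/3 + 6 = 14/3 ≈ 4.6667)
(57 + d*91) - 1*(-49871) = (57 + (14/3)*91) - 1*(-49871) = (57 + 1274/3) + 49871 = 1445/3 + 49871 = 151058/3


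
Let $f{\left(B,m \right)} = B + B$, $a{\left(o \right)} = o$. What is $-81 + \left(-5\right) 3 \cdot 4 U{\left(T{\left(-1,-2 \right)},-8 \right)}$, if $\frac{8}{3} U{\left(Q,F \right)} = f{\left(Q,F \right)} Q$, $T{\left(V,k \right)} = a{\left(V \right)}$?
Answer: $-126$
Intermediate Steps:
$T{\left(V,k \right)} = V$
$f{\left(B,m \right)} = 2 B$
$U{\left(Q,F \right)} = \frac{3 Q^{2}}{4}$ ($U{\left(Q,F \right)} = \frac{3 \cdot 2 Q Q}{8} = \frac{3 \cdot 2 Q^{2}}{8} = \frac{3 Q^{2}}{4}$)
$-81 + \left(-5\right) 3 \cdot 4 U{\left(T{\left(-1,-2 \right)},-8 \right)} = -81 + \left(-5\right) 3 \cdot 4 \frac{3 \left(-1\right)^{2}}{4} = -81 + \left(-15\right) 4 \cdot \frac{3}{4} \cdot 1 = -81 - 45 = -126$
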